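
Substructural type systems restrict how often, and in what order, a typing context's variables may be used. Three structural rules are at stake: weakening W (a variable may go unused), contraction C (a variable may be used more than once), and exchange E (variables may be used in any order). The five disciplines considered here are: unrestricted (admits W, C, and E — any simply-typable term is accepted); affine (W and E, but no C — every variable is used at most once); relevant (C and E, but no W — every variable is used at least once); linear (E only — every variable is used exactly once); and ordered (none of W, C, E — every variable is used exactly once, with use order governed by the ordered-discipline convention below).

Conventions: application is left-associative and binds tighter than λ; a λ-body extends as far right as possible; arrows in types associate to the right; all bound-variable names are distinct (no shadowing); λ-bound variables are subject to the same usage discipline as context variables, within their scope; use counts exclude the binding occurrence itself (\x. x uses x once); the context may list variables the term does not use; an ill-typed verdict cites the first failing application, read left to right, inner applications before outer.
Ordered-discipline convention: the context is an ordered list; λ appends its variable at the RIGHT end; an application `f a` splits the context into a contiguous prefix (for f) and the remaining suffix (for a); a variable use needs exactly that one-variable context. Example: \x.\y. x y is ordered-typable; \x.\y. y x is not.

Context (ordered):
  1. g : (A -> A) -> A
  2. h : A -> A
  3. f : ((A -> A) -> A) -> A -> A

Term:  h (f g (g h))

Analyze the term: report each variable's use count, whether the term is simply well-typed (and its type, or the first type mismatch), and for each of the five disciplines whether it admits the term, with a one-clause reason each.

counts: g: 2×; h: 2×; f: 1×
use order (left to right): h, f, g, g, h
typing: well-typed — term : A
ordered: ✗ — repeated use of g ×2, h ×2
linear: ✗ — repeated use of g ×2, h ×2
affine: ✗ — repeated use of g ×2, h ×2
relevant: ✓ — every one of g, h, f appears
unrestricted: ✓ — well-typed at A; no restrictions here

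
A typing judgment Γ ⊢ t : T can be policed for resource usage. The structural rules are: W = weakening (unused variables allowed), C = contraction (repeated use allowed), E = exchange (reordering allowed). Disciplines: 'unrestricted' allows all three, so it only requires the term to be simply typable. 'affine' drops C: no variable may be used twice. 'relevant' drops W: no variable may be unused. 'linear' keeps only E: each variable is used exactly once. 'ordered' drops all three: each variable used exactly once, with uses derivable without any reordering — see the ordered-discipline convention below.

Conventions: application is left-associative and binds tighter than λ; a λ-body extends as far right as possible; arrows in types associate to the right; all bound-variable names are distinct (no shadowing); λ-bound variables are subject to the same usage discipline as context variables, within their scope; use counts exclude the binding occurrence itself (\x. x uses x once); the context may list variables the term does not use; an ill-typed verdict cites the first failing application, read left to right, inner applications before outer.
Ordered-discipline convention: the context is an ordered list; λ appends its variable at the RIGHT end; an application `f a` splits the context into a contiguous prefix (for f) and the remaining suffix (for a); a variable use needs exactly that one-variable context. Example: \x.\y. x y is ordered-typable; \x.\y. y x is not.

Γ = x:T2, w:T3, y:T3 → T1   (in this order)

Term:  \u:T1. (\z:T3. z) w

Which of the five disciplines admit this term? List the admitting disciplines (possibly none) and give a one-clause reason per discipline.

admitted by: affine, unrestricted
use counts: x ×0; w ×1; y ×0; u (λ-bound) ×0; z (λ-bound) ×1
order of uses: z, w
typing: well-typed — term : T1 → T3
ordered: ✗ — x, y, u never used (weakening)
linear: ✗ — x, y, u never used (weakening)
affine: ✓ — x, w, y, u, z: no repeats, contraction unneeded
relevant: ✗ — x, y, u never used (weakening)
unrestricted: ✓ — simply typable at T1 → T3; W, C, E all held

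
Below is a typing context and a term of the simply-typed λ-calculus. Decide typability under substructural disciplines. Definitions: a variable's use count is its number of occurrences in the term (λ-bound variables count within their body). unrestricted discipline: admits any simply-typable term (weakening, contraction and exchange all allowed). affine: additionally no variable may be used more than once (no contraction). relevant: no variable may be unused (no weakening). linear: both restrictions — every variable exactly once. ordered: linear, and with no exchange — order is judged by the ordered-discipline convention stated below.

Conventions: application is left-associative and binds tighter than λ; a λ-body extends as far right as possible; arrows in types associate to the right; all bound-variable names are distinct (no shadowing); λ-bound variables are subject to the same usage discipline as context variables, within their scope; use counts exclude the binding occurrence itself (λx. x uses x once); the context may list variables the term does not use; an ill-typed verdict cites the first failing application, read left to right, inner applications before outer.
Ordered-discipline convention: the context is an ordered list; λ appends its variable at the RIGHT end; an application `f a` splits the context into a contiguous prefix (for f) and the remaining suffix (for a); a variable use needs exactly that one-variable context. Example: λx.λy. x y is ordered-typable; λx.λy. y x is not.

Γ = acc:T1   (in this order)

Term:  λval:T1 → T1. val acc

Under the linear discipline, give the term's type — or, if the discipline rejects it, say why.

term : (T1 → T1) → T1
use counts: acc=1; val (λ-bound)=1
left-to-right use order: val, acc
typing: well-typed at (T1 → T1) → T1
summary: ordered ✗, linear ✓, affine ✓, relevant ✓, unrestricted ✓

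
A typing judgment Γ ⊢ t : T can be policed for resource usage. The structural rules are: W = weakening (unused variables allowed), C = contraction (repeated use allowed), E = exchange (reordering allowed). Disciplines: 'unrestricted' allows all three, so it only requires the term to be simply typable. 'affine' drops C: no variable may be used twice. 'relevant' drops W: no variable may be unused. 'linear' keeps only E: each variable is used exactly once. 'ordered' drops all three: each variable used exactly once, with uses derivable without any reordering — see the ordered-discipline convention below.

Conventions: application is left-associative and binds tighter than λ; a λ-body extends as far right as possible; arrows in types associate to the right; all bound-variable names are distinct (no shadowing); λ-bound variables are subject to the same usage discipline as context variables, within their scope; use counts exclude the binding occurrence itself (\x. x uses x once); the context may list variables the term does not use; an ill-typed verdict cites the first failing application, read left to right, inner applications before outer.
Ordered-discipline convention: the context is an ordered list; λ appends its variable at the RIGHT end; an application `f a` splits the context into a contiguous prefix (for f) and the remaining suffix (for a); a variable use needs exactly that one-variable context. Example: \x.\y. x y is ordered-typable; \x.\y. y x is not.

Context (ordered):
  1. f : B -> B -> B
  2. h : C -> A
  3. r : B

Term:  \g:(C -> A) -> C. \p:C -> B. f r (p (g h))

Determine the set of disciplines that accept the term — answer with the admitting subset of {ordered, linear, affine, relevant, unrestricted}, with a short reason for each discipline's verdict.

admitted in: linear, affine, relevant, unrestricted
variable uses: f: 1×; h: 1×; r: 1×; g [bound]: 1×; p [bound]: 1×
left-to-right use order: f, r, p, g, h
typing: the term checks, with type ((C -> A) -> C) -> (C -> B) -> B
ordered: ✗ — no ordered split (uses run f, r, p, g, h)
linear: ✓ — each of f, h, r, g, p used exactly once
affine: ✓ — f, h, r, g, p: no repeats, contraction unneeded
relevant: ✓ — every one of f, h, r, g, p appears
unrestricted: ✓ — simply typable at ((C -> A) -> C) -> (C -> B) -> B; W, C, E all held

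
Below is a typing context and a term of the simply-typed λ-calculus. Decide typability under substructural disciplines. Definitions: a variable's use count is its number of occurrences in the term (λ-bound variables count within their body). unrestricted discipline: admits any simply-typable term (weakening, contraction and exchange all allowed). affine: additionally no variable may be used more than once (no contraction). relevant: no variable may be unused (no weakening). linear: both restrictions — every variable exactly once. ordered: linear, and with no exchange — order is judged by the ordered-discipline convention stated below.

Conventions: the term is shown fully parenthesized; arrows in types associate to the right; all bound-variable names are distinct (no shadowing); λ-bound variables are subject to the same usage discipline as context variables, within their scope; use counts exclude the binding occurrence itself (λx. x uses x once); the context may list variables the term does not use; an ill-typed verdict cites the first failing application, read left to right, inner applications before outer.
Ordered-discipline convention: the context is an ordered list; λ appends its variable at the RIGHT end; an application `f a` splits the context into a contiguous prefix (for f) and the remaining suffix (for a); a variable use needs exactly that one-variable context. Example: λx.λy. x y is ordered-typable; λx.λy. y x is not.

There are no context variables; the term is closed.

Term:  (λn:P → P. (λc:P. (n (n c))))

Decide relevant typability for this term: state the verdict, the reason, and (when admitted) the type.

yes — none of n, c goes unused; term : (P → P) → P → P
usage: n (λ-bound): 2×; c (λ-bound): 1×
uses in reading order: n, n, c
typing: well-typed — term : (P → P) → P → P
all disciplines: ordered ✗; linear ✗; affine ✗; relevant ✓; unrestricted ✓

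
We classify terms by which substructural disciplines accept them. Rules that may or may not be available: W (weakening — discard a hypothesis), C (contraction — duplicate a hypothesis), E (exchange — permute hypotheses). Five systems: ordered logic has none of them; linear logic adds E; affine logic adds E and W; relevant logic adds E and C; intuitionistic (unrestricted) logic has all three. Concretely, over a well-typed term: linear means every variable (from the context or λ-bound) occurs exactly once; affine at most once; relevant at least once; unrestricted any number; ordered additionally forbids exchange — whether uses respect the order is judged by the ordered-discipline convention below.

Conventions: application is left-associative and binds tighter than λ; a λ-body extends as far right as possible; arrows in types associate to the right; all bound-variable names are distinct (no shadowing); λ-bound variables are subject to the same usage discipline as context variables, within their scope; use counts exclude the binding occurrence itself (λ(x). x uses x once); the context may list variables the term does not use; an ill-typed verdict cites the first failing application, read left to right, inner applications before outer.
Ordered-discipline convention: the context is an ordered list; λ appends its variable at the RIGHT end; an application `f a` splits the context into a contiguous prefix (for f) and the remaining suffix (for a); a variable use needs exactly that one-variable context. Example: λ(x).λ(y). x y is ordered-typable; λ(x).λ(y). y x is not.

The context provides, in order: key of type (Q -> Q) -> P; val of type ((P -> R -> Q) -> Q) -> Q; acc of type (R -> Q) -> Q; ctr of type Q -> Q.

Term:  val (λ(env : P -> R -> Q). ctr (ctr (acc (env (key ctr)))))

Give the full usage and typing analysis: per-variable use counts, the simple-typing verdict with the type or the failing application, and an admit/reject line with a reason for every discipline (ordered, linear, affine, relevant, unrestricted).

use counts: key: 1; val: 1; acc: 1; ctr: 3; env (λ-bound): 1
use order (left to right): val, ctr, ctr, acc, env, key, ctr
typing: well-typed at Q
ordered: ✗, ctr ×3 used more than once (contraction)
linear: ✗, ctr ×3 used more than once (contraction)
affine: ✗, ctr ×3 used more than once (contraction)
relevant: ✓, at least one use each (key, val, acc, ctr, env)
unrestricted: ✓, type-checks (Q) and nothing is barred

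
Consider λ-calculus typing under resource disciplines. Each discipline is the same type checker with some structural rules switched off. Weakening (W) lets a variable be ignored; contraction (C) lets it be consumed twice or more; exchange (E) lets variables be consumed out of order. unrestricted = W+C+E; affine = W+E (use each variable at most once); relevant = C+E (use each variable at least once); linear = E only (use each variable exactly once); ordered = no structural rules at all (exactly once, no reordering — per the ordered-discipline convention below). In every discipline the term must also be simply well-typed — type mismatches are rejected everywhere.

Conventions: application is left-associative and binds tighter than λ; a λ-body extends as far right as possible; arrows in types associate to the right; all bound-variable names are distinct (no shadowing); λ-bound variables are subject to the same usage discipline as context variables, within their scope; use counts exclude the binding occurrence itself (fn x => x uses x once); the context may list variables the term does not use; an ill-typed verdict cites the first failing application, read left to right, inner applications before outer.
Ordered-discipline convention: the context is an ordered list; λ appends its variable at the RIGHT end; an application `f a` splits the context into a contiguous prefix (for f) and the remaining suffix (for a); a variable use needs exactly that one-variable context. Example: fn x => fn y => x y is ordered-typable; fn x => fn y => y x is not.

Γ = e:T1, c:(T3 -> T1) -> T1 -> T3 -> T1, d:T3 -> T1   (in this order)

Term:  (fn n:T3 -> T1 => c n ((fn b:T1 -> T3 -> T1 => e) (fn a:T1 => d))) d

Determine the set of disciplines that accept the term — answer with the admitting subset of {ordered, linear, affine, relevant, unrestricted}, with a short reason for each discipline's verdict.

accepted by: unrestricted
usage: e: 1×, c: 1×, d: 2×, n (bound): 1×, b (bound): 0×, a (bound): 0×
order of uses: c, n, e, d, d
typing: ✓ — T3 -> T1
ordered ✗ (uses contraction: d ×2; b, a never used (weakening))
linear ✗ (uses contraction: d ×2; b, a never used (weakening))
affine ✗ (uses contraction: d ×2)
relevant ✗ (b, a never used (weakening))
unrestricted ✓ (type-checks (T3 -> T1) and nothing is barred)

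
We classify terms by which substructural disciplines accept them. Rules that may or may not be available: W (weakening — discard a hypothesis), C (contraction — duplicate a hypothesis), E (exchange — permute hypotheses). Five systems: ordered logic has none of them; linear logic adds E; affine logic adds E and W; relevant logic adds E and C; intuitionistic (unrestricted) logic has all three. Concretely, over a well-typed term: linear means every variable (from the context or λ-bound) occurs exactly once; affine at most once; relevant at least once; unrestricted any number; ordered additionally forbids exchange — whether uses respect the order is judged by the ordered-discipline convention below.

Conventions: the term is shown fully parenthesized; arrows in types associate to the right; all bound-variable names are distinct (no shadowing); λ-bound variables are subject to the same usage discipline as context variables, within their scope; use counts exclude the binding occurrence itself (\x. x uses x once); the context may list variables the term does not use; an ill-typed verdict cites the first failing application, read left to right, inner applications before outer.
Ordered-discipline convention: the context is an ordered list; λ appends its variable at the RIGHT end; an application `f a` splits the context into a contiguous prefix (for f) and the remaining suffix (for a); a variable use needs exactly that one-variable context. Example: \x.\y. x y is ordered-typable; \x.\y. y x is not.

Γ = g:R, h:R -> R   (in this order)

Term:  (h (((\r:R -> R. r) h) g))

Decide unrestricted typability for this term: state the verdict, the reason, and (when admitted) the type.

yes — well-typed at R; no restrictions here; term : R
use counts: g: 1×; h: 2×; r [bound]: 1×
order of uses: h, r, h, g
typing: the term checks, with type R
across the five disciplines: ordered ✗; linear ✗; affine ✗; relevant ✓; unrestricted ✓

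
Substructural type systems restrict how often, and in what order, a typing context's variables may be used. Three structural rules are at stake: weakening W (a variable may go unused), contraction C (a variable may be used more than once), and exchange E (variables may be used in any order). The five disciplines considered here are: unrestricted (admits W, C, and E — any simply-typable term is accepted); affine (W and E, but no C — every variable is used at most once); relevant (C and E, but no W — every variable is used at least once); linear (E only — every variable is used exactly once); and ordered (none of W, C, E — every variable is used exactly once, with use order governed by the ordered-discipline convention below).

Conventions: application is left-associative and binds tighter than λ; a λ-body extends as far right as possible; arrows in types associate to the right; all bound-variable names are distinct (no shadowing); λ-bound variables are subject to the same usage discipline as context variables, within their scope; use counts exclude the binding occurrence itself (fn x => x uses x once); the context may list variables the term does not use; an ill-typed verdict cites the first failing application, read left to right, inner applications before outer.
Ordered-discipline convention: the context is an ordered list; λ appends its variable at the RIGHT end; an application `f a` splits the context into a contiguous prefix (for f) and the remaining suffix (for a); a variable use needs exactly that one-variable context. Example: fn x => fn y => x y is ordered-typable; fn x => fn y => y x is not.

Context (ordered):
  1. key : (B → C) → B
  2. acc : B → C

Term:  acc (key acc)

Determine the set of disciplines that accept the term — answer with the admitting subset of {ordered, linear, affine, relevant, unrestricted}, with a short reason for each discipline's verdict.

admitted in: relevant, unrestricted
usage: key=1, acc=2
uses in reading order: acc, key, acc
typing: well-typed — term : C
ordered ✗ (uses contraction: acc ×2)
linear ✗ (uses contraction: acc ×2)
affine ✗ (uses contraction: acc ×2)
relevant ✓ (every one of key, acc appears)
unrestricted ✓ (type-checks (C) and nothing is barred)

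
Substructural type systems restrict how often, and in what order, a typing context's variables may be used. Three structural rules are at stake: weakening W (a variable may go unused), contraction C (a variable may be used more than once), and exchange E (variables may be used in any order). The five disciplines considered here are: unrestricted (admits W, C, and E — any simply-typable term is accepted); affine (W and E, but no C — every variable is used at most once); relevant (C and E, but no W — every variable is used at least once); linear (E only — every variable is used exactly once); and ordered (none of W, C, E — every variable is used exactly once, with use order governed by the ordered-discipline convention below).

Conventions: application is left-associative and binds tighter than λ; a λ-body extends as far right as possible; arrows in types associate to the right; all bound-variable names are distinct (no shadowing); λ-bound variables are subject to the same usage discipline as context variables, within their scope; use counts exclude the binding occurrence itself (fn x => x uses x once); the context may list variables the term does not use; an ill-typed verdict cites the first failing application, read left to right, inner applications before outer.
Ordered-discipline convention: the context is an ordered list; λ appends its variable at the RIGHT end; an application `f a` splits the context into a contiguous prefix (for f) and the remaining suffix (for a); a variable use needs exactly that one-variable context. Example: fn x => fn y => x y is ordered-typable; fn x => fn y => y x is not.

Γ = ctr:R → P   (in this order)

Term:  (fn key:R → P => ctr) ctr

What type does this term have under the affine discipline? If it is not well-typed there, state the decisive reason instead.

not well-typed under affine — uses contraction: ctr ×2
use counts: ctr: 2×; key (λ-bound): 0×
order of uses: ctr, ctr
typing: the term checks, with type R → P
summary: ordered ✗; linear ✗; affine ✗; relevant ✗; unrestricted ✓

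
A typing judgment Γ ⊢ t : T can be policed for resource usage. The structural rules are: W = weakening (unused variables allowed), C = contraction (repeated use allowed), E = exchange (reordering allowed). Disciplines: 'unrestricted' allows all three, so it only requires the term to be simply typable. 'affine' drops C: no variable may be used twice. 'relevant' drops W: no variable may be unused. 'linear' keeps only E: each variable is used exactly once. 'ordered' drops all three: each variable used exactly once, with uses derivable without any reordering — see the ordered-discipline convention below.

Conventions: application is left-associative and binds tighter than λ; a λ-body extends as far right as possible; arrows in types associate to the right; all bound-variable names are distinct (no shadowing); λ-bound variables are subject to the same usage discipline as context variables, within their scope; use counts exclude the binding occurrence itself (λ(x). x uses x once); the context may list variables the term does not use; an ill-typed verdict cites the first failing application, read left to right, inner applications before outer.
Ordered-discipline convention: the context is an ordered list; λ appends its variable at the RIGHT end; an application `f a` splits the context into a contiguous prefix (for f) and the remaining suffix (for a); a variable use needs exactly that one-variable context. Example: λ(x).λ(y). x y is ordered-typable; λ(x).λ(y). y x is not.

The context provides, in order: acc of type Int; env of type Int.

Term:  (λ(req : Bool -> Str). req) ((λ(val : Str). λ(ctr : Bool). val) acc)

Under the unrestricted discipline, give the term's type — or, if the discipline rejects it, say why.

not well-typed under unrestricted — a type mismatch blocks all five
usage: acc: 1; env: 0; req (bound): 1; val (bound): 1; ctr (bound): 0
use order (left to right): req, val, acc
typing: ill-typed: an argument Int mismatches the expected Str
across the five disciplines: ordered ✗; linear ✗; affine ✗; relevant ✗; unrestricted ✗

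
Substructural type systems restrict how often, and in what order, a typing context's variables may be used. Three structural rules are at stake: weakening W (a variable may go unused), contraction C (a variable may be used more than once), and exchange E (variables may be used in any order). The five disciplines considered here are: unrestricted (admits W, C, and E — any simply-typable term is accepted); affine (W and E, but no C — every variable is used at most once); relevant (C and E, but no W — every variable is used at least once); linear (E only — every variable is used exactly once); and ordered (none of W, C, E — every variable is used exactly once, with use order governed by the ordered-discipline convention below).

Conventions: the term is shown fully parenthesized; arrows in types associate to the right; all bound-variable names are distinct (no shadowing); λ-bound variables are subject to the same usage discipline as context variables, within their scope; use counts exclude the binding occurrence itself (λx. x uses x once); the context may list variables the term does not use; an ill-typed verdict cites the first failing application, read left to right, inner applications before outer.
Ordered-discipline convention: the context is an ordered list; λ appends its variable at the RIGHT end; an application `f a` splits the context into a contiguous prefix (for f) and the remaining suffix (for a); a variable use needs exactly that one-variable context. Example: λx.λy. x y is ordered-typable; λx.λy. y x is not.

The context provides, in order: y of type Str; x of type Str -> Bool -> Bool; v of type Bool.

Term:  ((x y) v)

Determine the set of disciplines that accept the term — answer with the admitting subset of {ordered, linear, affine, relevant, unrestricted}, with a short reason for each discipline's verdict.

admitting disciplines: linear, affine, relevant, unrestricted
usage: y: 1; x: 1; v: 1
left-to-right use order: x, y, v
typing: the term checks, with type Bool
ordered ✗ (use order x, y, v needs exchange)
linear ✓ (single use per variable (y, x, v))
affine ✓ (no duplicate uses among y, x, v)
relevant ✓ (every one of y, x, v appears)
unrestricted ✓ (typability at Bool is all that's needed)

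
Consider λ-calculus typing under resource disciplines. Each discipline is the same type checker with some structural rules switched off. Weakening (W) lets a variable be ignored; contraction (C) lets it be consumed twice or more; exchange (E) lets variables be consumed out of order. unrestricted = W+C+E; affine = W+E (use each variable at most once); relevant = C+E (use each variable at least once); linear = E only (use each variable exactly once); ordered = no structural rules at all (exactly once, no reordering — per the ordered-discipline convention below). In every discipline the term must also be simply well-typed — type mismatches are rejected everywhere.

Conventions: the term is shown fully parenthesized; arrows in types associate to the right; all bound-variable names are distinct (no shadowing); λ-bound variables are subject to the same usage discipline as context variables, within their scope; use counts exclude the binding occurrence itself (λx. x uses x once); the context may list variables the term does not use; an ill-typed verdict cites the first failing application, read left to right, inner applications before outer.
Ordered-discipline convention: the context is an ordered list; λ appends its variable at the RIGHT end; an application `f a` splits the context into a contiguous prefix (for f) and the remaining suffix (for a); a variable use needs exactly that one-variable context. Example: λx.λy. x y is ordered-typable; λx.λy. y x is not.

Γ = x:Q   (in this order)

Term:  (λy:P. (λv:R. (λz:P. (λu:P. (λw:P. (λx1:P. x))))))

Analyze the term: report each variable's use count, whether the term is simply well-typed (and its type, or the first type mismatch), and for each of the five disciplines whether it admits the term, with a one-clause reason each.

counts: x: 1; y (bound): 0; v (bound): 0; z (bound): 0; u (bound): 0; w (bound): 0; x1 (bound): 0
left-to-right use order: x
typing: well-typed — term : P → R → P → P → P → P → Q
ordered ✗ (y, v, z, u, w, x1 never used (weakening))
linear ✗ (y, v, z, u, w, x1 never used (weakening))
affine ✓ (none of x, y, v, z, u, w, x1 used more than once)
relevant ✗ (y, v, z, u, w, x1 never used (weakening))
unrestricted ✓ (well-typed at P → R → P → P → P → P → Q; no restrictions here)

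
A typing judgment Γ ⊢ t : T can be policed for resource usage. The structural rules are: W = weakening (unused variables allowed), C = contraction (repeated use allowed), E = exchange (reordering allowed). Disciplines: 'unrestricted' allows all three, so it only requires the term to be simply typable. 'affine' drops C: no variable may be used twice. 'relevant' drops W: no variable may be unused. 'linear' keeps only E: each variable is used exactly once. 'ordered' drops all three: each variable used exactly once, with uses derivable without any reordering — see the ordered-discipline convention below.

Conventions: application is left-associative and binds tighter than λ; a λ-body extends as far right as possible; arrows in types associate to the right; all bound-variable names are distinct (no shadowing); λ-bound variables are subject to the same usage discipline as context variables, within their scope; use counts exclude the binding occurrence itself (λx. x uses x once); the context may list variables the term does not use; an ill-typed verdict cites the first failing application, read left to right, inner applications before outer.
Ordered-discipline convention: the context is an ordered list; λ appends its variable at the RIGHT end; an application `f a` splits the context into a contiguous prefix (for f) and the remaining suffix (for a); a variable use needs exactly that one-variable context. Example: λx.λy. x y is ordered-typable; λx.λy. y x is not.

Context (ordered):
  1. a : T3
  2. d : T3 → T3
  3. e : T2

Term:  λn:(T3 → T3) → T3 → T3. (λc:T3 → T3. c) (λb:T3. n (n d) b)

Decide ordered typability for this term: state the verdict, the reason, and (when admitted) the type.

no — repeated use of n ×2; a, e never used (weakening)
usage: a: 0; d: 1; e: 0; n (λ-bound): 2; c (λ-bound): 1; b (λ-bound): 1
uses in reading order: c, n, n, d, b
typing: well-typed — term : ((T3 → T3) → T3 → T3) → T3 → T3
across the five disciplines: ordered ✗, linear ✗, affine ✗, relevant ✗, unrestricted ✓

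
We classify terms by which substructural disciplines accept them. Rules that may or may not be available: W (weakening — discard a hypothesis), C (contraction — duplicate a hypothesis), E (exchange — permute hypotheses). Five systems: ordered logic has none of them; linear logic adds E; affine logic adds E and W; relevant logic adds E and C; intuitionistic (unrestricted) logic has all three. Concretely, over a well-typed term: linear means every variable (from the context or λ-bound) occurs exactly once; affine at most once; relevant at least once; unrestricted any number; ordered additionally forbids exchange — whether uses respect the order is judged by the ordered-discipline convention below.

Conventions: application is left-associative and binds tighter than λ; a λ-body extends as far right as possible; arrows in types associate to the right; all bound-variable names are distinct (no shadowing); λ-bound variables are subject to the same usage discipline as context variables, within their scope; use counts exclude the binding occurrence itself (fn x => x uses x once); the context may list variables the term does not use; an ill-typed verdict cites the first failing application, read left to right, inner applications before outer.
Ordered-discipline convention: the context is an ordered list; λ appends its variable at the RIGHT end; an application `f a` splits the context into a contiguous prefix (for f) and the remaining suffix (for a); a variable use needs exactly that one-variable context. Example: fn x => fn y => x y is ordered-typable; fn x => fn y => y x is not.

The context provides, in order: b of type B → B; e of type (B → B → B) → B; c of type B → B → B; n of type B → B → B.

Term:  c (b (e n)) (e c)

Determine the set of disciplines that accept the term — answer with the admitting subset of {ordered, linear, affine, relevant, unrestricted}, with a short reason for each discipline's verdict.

admitted by: relevant, unrestricted
use counts: b: 1, e: 2, c: 2, n: 1
use order (left to right): c, b, e, n, e, c
typing: ✓ — B
ordered: ✗, repeated use of e ×2, c ×2
linear: ✗, repeated use of e ×2, c ×2
affine: ✗, repeated use of e ×2, c ×2
relevant: ✓, b, e, c, n: all used, weakening unneeded
unrestricted: ✓, well-typed at B; no restrictions here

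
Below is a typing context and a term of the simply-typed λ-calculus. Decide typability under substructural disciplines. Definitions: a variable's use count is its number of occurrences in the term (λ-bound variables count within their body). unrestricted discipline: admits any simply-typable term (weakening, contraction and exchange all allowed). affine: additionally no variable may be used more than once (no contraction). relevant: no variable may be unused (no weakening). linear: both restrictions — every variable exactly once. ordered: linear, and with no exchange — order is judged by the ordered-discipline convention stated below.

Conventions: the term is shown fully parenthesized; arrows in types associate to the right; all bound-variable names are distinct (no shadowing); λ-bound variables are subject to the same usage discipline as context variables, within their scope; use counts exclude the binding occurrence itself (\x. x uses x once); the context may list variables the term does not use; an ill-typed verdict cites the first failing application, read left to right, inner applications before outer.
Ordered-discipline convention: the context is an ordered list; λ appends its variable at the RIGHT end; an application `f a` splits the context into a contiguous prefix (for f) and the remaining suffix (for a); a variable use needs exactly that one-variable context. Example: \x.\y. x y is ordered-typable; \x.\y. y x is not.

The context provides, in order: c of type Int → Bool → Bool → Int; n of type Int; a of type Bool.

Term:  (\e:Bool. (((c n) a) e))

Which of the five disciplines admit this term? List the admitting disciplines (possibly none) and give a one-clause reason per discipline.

admitting disciplines: ordered, linear, affine, relevant, unrestricted
counts: c ×1; n ×1; a ×1; e [bound] ×1
uses in reading order: c, n, a, e
typing: well-typed — term : Bool → Int
ordered: ✓ — c, n, a, e: once each, no exchange needed
linear: ✓ — single use per variable (c, n, a, e)
affine: ✓ — c, n, a, e: no repeats, contraction unneeded
relevant: ✓ — c, n, a, e: all used, weakening unneeded
unrestricted: ✓ — typability at Bool → Int is all that's needed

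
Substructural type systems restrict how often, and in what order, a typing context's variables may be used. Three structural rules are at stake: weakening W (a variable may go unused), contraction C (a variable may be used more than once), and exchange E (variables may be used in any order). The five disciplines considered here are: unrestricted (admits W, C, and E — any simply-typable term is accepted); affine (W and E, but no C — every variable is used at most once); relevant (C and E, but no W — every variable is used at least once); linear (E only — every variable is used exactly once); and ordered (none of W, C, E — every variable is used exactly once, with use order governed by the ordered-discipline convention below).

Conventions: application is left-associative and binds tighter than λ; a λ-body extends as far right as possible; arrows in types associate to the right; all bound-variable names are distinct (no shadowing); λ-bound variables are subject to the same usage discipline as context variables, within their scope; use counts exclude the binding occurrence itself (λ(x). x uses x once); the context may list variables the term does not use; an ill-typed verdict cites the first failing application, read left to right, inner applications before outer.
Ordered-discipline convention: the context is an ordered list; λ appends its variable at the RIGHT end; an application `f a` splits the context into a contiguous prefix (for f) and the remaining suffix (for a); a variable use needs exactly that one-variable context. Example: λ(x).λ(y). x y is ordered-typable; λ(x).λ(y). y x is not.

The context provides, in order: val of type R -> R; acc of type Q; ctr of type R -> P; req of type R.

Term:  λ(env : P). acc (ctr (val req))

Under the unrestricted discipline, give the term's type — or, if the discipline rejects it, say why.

not well-typed under unrestricted — fails simple typing
variable uses: val=1, acc=1, ctr=1, req=1, env (bound)=0
order of uses: acc, ctr, val, req
typing: ill-typed: non-function type Q applied to an argument
across the five disciplines: ordered ✗ · linear ✗ · affine ✗ · relevant ✗ · unrestricted ✗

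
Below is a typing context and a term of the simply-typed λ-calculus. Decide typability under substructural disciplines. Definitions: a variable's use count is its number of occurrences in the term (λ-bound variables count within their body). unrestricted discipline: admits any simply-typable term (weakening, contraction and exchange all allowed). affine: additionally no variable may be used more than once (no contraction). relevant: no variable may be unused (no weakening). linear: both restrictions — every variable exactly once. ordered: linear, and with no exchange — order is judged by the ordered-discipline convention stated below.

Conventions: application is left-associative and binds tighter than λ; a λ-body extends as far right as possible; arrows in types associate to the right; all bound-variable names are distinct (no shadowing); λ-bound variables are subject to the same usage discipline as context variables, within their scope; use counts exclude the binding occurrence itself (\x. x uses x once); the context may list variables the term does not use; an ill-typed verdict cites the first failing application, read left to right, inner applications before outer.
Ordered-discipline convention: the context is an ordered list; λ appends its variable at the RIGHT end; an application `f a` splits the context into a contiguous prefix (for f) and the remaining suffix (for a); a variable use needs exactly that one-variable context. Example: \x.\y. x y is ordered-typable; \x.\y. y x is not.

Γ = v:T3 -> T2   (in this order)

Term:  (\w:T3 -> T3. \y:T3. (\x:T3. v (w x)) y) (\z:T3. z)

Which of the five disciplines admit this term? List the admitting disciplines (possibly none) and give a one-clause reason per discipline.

admitting disciplines: ordered, linear, affine, relevant, unrestricted
use counts: v=1; w (bound)=1; y (bound)=1; x (bound)=1; z (bound)=1
order of uses: v, w, x, y, z
typing: well-typed — term : T3 -> T2
ordered: ✓, single-use (v, w, y, x, z), ordered derivation ok
linear: ✓, each of v, w, y, x, z used exactly once
affine: ✓, at most one use each (v, w, y, x, z)
relevant: ✓, at least one use each (v, w, y, x, z)
unrestricted: ✓, typability at T3 -> T2 is all that's needed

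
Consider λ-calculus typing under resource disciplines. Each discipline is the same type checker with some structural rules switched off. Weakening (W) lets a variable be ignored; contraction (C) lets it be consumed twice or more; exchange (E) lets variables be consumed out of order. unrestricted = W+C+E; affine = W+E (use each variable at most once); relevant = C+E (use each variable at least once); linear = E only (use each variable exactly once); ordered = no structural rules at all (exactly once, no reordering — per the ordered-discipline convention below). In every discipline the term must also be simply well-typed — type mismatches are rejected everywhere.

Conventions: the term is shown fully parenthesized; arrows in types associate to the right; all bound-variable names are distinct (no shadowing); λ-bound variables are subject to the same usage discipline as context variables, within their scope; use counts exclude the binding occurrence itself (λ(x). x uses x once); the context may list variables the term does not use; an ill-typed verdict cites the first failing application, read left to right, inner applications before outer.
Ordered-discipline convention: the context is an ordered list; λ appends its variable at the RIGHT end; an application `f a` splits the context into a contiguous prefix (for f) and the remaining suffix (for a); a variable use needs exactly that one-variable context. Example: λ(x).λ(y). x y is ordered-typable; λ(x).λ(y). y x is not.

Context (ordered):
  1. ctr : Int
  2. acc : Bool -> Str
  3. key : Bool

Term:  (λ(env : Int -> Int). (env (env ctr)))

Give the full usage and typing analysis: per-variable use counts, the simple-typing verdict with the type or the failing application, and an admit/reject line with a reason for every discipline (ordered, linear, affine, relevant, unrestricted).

counts: ctr: 1×; acc: 0×; key: 0×; env (bound): 2×
use order (left to right): env, env, ctr
typing: ✓ — (Int -> Int) -> Int
ordered: ✗, env ×2 used more than once (contraction); unused: acc, key — weakening required
linear: ✗, env ×2 used more than once (contraction); unused: acc, key — weakening required
affine: ✗, env ×2 used more than once (contraction)
relevant: ✗, unused: acc, key — weakening required
unrestricted: ✓, well-typed at (Int -> Int) -> Int; no restrictions here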